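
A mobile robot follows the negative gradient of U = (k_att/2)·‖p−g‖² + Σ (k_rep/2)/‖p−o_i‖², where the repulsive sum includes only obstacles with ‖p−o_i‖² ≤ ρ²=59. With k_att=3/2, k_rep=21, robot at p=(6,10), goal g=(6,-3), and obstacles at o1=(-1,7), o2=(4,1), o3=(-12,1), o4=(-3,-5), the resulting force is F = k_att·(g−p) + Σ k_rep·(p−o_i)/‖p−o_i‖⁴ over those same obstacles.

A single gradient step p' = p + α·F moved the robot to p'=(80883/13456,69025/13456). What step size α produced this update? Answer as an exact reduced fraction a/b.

F_att = 3/2·(g−p) = 3/2·(0,-13) = (0.0000,-19.5000)
o1: d²=58 ≤ ρ²=59; F_rep = 21·(7,3)/58² = (0.0437,0.0187)
o2: d²=85 > ρ²=59 → inactive
o3: d²=405 > ρ²=59 → inactive
o4: d²=306 > ρ²=59 → inactive
F = F_att + ΣF_rep = (0.0437,-19.4813)
Δp = p'−p = (0.0109,-4.8703); α = Δx/Fx = (147/13456) / (147/3364) = 1/4
check: Δy/Fy = (-65535/13456) / (-65535/3364) = 1/4 ✓

α = 1/4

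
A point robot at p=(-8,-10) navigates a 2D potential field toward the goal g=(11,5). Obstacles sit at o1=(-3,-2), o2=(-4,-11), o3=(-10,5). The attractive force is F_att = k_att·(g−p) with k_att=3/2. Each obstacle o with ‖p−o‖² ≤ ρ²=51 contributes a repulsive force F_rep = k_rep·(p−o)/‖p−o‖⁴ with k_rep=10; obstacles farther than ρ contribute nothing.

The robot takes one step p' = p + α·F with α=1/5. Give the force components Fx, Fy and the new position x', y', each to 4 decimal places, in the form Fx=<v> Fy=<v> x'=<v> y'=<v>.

F_att = 3/2·(g−p) = 3/2·(19,15) = (28.5000,22.5000)
o1: d²=89 > ρ²=51 → inactive
o2: d²=17 ≤ ρ²=51; F_rep = 10·(-4,1)/17² = (-0.1384,0.0346)
o3: d²=229 > ρ²=51 → inactive
F = F_att + ΣF_rep = (28.3616,22.5346)
p' = p + 1/5·F = (-2.3277,-5.4931)

Fx=28.3616 Fy=22.5346 x'=-2.3277 y'=-5.4931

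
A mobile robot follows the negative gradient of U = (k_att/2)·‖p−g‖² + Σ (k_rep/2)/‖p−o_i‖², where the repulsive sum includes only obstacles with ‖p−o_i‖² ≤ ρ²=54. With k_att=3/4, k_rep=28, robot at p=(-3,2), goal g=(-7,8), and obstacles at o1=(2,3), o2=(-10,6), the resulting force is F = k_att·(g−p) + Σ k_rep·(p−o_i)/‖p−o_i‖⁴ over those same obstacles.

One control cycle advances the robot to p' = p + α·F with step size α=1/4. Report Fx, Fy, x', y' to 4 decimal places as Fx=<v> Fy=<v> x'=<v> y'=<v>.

Fx=-3.2071 Fy=4.4586 x'=-3.8018 y'=3.1146

F_att = 3/4·(g−p) = 3/4·(-4,6) = (-3.0000,4.5000)
o1: d²=26 ≤ ρ²=54; F_rep = 28·(-5,-1)/26² = (-0.2071,-0.0414)
o2: d²=65 > ρ²=54 → inactive
F = F_att + ΣF_rep = (-3.2071,4.4586)
p' = p + 1/4·F = (-3.8018,3.1146)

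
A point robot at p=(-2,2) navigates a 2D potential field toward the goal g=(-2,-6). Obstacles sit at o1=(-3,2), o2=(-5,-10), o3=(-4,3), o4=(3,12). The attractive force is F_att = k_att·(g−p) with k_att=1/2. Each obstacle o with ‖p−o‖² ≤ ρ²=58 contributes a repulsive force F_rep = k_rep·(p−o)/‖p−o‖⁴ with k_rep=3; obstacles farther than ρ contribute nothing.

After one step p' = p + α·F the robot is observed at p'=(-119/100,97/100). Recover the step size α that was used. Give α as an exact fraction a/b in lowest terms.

F_att = 1/2·(g−p) = 1/2·(0,-8) = (0.0000,-4.0000)
o1: d²=1 ≤ ρ²=58; F_rep = 3·(1,0)/1² = (3.0000,0.0000)
o2: d²=153 > ρ²=58 → inactive
o3: d²=5 ≤ ρ²=58; F_rep = 3·(2,-1)/5² = (0.2400,-0.1200)
o4: d²=125 > ρ²=58 → inactive
F = F_att + ΣF_rep = (3.2400,-4.1200)
Δp = p'−p = (0.8100,-1.0300); α = Δx/Fx = (81/100) / (81/25) = 1/4
check: Δy/Fy = (-103/100) / (-103/25) = 1/4 ✓

α = 1/4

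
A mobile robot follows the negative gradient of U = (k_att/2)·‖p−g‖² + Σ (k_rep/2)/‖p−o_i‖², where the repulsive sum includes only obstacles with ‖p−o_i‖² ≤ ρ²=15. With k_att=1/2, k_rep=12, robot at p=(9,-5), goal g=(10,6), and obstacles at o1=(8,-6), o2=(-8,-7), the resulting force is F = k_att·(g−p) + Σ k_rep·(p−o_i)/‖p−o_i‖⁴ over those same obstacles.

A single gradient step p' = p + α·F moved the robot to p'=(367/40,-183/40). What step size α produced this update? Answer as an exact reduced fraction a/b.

F_att = 1/2·(g−p) = 1/2·(1,11) = (0.5000,5.5000)
o1: d²=2 ≤ ρ²=15; F_rep = 12·(1,1)/2² = (3.0000,3.0000)
o2: d²=293 > ρ²=15 → inactive
F = F_att + ΣF_rep = (3.5000,8.5000)
Δp = p'−p = (0.1750,0.4250); α = Δx/Fx = (7/40) / (7/2) = 1/20
check: Δy/Fy = (17/40) / (17/2) = 1/20 ✓

α = 1/20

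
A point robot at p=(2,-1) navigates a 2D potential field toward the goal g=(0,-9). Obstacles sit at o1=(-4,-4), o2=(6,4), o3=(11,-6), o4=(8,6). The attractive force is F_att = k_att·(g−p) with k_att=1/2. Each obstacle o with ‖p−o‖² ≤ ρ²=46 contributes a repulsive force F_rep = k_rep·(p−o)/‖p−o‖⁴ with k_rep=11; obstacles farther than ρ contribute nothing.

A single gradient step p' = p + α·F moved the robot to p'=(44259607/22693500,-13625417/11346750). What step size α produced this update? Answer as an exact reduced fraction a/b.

F_att = 1/2·(g−p) = 1/2·(-2,-8) = (-1.0000,-4.0000)
o1: d²=45 ≤ ρ²=46; F_rep = 11·(6,3)/45² = (0.0326,0.0163)
o2: d²=41 ≤ ρ²=46; F_rep = 11·(-4,-5)/41² = (-0.0262,-0.0327)
o3: d²=106 > ρ²=46 → inactive
o4: d²=85 > ρ²=46 → inactive
F = F_att + ΣF_rep = (-0.9936,-4.0164)
Δp = p'−p = (-0.0497,-0.2008); α = Δx/Fx = (-1127393/22693500) / (-1127393/1134675) = 1/20
check: Δy/Fy = (-2278667/11346750) / (-4557334/1134675) = 1/20 ✓

α = 1/20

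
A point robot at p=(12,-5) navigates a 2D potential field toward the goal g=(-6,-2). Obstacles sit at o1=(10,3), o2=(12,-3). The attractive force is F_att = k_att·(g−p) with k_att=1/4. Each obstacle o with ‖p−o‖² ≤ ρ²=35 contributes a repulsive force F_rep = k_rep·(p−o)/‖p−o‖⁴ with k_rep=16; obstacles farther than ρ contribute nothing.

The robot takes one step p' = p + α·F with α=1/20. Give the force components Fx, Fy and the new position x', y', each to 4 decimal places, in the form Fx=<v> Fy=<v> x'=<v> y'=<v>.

Fx=-4.5000 Fy=-1.2500 x'=11.7750 y'=-5.0625

F_att = 1/4·(g−p) = 1/4·(-18,3) = (-4.5000,0.7500)
o1: d²=68 > ρ²=35 → inactive
o2: d²=4 ≤ ρ²=35; F_rep = 16·(0,-2)/4² = (0.0000,-2.0000)
F = F_att + ΣF_rep = (-4.5000,-1.2500)
p' = p + 1/20·F = (11.7750,-5.0625)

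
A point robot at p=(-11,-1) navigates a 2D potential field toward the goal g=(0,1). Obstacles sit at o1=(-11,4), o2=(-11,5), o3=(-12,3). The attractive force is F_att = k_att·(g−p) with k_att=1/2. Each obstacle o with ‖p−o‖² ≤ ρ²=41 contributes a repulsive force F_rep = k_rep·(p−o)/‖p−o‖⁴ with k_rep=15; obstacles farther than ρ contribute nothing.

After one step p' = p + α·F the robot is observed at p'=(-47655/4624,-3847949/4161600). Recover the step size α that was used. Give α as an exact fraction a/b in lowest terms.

F_att = 1/2·(g−p) = 1/2·(11,2) = (5.5000,1.0000)
o1: d²=25 ≤ ρ²=41; F_rep = 15·(0,-5)/25² = (0.0000,-0.1200)
o2: d²=36 ≤ ρ²=41; F_rep = 15·(0,-6)/36² = (0.0000,-0.0694)
o3: d²=17 ≤ ρ²=41; F_rep = 15·(1,-4)/17² = (0.0519,-0.2076)
F = F_att + ΣF_rep = (5.5519,0.6029)
Δp = p'−p = (0.6940,0.0754); α = Δx/Fx = (3209/4624) / (3209/578) = 1/8
check: Δy/Fy = (313651/4161600) / (313651/520200) = 1/8 ✓

α = 1/8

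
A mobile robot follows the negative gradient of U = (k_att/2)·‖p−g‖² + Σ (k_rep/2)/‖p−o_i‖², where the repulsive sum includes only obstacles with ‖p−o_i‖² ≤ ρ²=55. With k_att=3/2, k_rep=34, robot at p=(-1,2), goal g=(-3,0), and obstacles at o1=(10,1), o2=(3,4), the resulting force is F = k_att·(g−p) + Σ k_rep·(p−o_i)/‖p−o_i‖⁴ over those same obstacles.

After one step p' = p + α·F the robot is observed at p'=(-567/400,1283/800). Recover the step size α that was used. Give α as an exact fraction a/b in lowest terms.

α = 1/8

F_att = 3/2·(g−p) = 3/2·(-2,-2) = (-3.0000,-3.0000)
o1: d²=122 > ρ²=55 → inactive
o2: d²=20 ≤ ρ²=55; F_rep = 34·(-4,-2)/20² = (-0.3400,-0.1700)
F = F_att + ΣF_rep = (-3.3400,-3.1700)
Δp = p'−p = (-0.4175,-0.3962); α = Δx/Fx = (-167/400) / (-167/50) = 1/8
check: Δy/Fy = (-317/800) / (-317/100) = 1/8 ✓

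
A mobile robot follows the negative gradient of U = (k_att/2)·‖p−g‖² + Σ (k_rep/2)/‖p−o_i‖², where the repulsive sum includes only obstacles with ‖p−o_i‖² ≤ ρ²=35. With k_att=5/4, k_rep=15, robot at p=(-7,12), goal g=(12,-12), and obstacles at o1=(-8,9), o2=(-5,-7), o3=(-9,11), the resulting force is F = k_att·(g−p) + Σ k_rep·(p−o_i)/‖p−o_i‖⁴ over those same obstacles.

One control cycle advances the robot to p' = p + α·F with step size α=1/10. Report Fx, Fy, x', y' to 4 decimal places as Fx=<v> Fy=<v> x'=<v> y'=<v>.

Fx=25.1000 Fy=-28.9500 x'=-4.4900 y'=9.1050

F_att = 5/4·(g−p) = 5/4·(19,-24) = (23.7500,-30.0000)
o1: d²=10 ≤ ρ²=35; F_rep = 15·(1,3)/10² = (0.1500,0.4500)
o2: d²=365 > ρ²=35 → inactive
o3: d²=5 ≤ ρ²=35; F_rep = 15·(2,1)/5² = (1.2000,0.6000)
F = F_att + ΣF_rep = (25.1000,-28.9500)
p' = p + 1/10·F = (-4.4900,9.1050)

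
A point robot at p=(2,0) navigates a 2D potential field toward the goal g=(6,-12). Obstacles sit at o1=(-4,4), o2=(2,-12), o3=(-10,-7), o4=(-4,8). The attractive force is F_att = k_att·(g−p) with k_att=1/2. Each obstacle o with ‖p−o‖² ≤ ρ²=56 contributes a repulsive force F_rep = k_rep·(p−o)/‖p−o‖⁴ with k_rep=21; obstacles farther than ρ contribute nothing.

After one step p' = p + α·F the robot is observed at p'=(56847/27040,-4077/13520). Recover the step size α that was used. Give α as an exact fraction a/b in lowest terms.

α = 1/20

F_att = 1/2·(g−p) = 1/2·(4,-12) = (2.0000,-6.0000)
o1: d²=52 ≤ ρ²=56; F_rep = 21·(6,-4)/52² = (0.0466,-0.0311)
o2: d²=144 > ρ²=56 → inactive
o3: d²=193 > ρ²=56 → inactive
o4: d²=100 > ρ²=56 → inactive
F = F_att + ΣF_rep = (2.0466,-6.0311)
Δp = p'−p = (0.1023,-0.3016); α = Δx/Fx = (2767/27040) / (2767/1352) = 1/20
check: Δy/Fy = (-4077/13520) / (-4077/676) = 1/20 ✓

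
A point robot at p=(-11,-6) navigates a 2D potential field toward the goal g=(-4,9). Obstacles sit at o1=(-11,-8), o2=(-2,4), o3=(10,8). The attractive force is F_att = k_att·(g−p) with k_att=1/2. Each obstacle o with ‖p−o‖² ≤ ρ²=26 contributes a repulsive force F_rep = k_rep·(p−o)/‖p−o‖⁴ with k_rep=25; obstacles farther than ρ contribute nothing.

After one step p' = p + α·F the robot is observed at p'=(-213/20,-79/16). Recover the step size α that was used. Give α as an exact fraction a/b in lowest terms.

F_att = 1/2·(g−p) = 1/2·(7,15) = (3.5000,7.5000)
o1: d²=4 ≤ ρ²=26; F_rep = 25·(0,2)/4² = (0.0000,3.1250)
o2: d²=181 > ρ²=26 → inactive
o3: d²=637 > ρ²=26 → inactive
F = F_att + ΣF_rep = (3.5000,10.6250)
Δp = p'−p = (0.3500,1.0625); α = Δx/Fx = (7/20) / (7/2) = 1/10
check: Δy/Fy = (17/16) / (85/8) = 1/10 ✓

α = 1/10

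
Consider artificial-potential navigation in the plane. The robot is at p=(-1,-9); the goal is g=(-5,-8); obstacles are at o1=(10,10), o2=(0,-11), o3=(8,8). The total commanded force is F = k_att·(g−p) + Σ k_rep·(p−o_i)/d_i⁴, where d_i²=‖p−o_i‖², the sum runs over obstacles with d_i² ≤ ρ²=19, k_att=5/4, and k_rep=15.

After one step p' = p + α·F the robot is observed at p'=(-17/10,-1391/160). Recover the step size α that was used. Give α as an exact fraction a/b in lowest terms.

α = 1/8

F_att = 5/4·(g−p) = 5/4·(-4,1) = (-5.0000,1.2500)
o1: d²=482 > ρ²=19 → inactive
o2: d²=5 ≤ ρ²=19; F_rep = 15·(-1,2)/5² = (-0.6000,1.2000)
o3: d²=370 > ρ²=19 → inactive
F = F_att + ΣF_rep = (-5.6000,2.4500)
Δp = p'−p = (-0.7000,0.3063); α = Δx/Fx = (-7/10) / (-28/5) = 1/8
check: Δy/Fy = (49/160) / (49/20) = 1/8 ✓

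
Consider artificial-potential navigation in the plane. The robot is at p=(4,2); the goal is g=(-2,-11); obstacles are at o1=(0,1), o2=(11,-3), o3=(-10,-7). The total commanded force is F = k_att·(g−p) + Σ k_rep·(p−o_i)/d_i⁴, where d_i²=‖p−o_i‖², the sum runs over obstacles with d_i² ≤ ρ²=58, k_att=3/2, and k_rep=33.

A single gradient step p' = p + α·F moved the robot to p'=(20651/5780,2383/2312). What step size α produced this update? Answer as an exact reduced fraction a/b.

F_att = 3/2·(g−p) = 3/2·(-6,-13) = (-9.0000,-19.5000)
o1: d²=17 ≤ ρ²=58; F_rep = 33·(4,1)/17² = (0.4567,0.1142)
o2: d²=74 > ρ²=58 → inactive
o3: d²=277 > ρ²=58 → inactive
F = F_att + ΣF_rep = (-8.5433,-19.3858)
Δp = p'−p = (-0.4272,-0.9693); α = Δx/Fx = (-2469/5780) / (-2469/289) = 1/20
check: Δy/Fy = (-2241/2312) / (-11205/578) = 1/20 ✓

α = 1/20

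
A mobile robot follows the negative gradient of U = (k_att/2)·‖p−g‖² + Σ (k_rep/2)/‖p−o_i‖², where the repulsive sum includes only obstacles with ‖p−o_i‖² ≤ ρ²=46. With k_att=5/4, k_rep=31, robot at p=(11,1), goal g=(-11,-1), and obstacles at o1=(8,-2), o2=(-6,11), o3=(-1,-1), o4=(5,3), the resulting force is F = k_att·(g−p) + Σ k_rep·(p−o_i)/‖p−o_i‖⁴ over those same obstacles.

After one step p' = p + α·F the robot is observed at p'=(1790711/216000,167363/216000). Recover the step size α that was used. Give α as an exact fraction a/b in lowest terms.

F_att = 5/4·(g−p) = 5/4·(-22,-2) = (-27.5000,-2.5000)
o1: d²=18 ≤ ρ²=46; F_rep = 31·(3,3)/18² = (0.2870,0.2870)
o2: d²=389 > ρ²=46 → inactive
o3: d²=148 > ρ²=46 → inactive
o4: d²=40 ≤ ρ²=46; F_rep = 31·(6,-2)/40² = (0.1163,-0.0387)
F = F_att + ΣF_rep = (-27.0967,-2.2517)
Δp = p'−p = (-2.7097,-0.2252); α = Δx/Fx = (-585289/216000) / (-585289/21600) = 1/10
check: Δy/Fy = (-48637/216000) / (-48637/21600) = 1/10 ✓

α = 1/10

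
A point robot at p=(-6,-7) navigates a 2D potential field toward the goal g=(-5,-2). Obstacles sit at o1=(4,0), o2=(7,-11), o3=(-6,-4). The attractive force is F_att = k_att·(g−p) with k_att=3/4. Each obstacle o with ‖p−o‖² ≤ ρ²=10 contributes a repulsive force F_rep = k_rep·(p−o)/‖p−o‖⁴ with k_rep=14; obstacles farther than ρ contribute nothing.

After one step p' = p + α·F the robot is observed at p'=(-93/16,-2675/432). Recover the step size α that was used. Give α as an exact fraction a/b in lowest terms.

α = 1/4

F_att = 3/4·(g−p) = 3/4·(1,5) = (0.7500,3.7500)
o1: d²=149 > ρ²=10 → inactive
o2: d²=185 > ρ²=10 → inactive
o3: d²=9 ≤ ρ²=10; F_rep = 14·(0,-3)/9² = (0.0000,-0.5185)
F = F_att + ΣF_rep = (0.7500,3.2315)
Δp = p'−p = (0.1875,0.8079); α = Δx/Fx = (3/16) / (3/4) = 1/4
check: Δy/Fy = (349/432) / (349/108) = 1/4 ✓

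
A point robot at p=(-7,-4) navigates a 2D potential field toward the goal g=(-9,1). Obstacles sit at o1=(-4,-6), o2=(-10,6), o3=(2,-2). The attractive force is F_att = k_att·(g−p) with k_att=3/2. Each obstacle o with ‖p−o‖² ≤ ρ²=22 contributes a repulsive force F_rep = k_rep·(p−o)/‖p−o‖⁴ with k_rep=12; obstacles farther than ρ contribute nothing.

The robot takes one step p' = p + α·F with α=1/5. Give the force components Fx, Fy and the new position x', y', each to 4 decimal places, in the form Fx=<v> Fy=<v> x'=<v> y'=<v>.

Fx=-3.2130 Fy=7.6420 x'=-7.6426 y'=-2.4716

F_att = 3/2·(g−p) = 3/2·(-2,5) = (-3.0000,7.5000)
o1: d²=13 ≤ ρ²=22; F_rep = 12·(-3,2)/13² = (-0.2130,0.1420)
o2: d²=109 > ρ²=22 → inactive
o3: d²=85 > ρ²=22 → inactive
F = F_att + ΣF_rep = (-3.2130,7.6420)
p' = p + 1/5·F = (-7.6426,-2.4716)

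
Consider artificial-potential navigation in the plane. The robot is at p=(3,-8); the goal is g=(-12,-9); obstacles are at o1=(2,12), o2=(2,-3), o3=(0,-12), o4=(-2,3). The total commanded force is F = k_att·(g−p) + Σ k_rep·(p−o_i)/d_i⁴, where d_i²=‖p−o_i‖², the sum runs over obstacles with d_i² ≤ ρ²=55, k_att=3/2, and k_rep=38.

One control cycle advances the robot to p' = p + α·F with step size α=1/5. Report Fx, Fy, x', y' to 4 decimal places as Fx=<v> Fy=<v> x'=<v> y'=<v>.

Fx=-22.2614 Fy=-1.5379 x'=-1.4523 y'=-8.3076

F_att = 3/2·(g−p) = 3/2·(-15,-1) = (-22.5000,-1.5000)
o1: d²=401 > ρ²=55 → inactive
o2: d²=26 ≤ ρ²=55; F_rep = 38·(1,-5)/26² = (0.0562,-0.2811)
o3: d²=25 ≤ ρ²=55; F_rep = 38·(3,4)/25² = (0.1824,0.2432)
o4: d²=146 > ρ²=55 → inactive
F = F_att + ΣF_rep = (-22.2614,-1.5379)
p' = p + 1/5·F = (-1.4523,-8.3076)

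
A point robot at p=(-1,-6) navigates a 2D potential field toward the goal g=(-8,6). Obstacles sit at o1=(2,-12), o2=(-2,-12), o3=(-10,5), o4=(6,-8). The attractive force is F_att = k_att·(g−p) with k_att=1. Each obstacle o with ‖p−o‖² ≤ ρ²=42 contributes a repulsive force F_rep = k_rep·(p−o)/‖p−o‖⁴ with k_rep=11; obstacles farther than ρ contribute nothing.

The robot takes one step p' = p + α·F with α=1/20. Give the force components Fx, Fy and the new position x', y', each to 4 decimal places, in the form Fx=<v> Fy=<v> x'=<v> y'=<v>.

F_att = 1·(g−p) = 1·(-7,12) = (-7.0000,12.0000)
o1: d²=45 > ρ²=42 → inactive
o2: d²=37 ≤ ρ²=42; F_rep = 11·(1,6)/37² = (0.0080,0.0482)
o3: d²=202 > ρ²=42 → inactive
o4: d²=53 > ρ²=42 → inactive
F = F_att + ΣF_rep = (-6.9920,12.0482)
p' = p + 1/20·F = (-1.3496,-5.3976)

Fx=-6.9920 Fy=12.0482 x'=-1.3496 y'=-5.3976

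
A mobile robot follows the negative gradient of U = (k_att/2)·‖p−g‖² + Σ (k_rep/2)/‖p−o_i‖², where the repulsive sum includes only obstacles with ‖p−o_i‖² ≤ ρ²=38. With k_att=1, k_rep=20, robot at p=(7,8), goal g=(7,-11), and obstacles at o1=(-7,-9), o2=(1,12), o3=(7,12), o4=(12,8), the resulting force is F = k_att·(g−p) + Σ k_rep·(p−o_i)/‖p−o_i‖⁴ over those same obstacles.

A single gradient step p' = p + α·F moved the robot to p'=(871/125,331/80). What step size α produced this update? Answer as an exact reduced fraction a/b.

F_att = 1·(g−p) = 1·(0,-19) = (0.0000,-19.0000)
o1: d²=485 > ρ²=38 → inactive
o2: d²=52 > ρ²=38 → inactive
o3: d²=16 ≤ ρ²=38; F_rep = 20·(0,-4)/16² = (0.0000,-0.3125)
o4: d²=25 ≤ ρ²=38; F_rep = 20·(-5,0)/25² = (-0.1600,0.0000)
F = F_att + ΣF_rep = (-0.1600,-19.3125)
Δp = p'−p = (-0.0320,-3.8625); α = Δx/Fx = (-4/125) / (-4/25) = 1/5
check: Δy/Fy = (-309/80) / (-309/16) = 1/5 ✓

α = 1/5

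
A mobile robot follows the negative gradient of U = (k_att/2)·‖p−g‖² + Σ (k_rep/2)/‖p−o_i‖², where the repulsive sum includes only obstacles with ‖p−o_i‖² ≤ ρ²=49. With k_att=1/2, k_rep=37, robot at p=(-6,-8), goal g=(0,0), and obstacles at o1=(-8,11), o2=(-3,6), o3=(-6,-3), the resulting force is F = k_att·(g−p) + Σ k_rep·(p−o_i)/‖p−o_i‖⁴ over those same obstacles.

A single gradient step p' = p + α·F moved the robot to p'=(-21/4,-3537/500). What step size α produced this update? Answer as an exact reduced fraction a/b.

F_att = 1/2·(g−p) = 1/2·(6,8) = (3.0000,4.0000)
o1: d²=365 > ρ²=49 → inactive
o2: d²=205 > ρ²=49 → inactive
o3: d²=25 ≤ ρ²=49; F_rep = 37·(0,-5)/25² = (0.0000,-0.2960)
F = F_att + ΣF_rep = (3.0000,3.7040)
Δp = p'−p = (0.7500,0.9260); α = Δx/Fx = (3/4) / (3) = 1/4
check: Δy/Fy = (463/500) / (463/125) = 1/4 ✓

α = 1/4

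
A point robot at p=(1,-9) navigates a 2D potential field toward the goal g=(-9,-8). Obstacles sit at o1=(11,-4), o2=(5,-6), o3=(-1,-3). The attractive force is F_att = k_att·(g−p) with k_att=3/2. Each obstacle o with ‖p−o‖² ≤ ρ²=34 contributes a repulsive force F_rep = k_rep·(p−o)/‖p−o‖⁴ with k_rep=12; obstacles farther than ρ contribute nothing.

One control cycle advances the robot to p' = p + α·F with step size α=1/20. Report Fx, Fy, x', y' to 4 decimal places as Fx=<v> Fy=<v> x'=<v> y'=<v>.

Fx=-15.0768 Fy=1.4424 x'=0.2462 y'=-8.9279

F_att = 3/2·(g−p) = 3/2·(-10,1) = (-15.0000,1.5000)
o1: d²=125 > ρ²=34 → inactive
o2: d²=25 ≤ ρ²=34; F_rep = 12·(-4,-3)/25² = (-0.0768,-0.0576)
o3: d²=40 > ρ²=34 → inactive
F = F_att + ΣF_rep = (-15.0768,1.4424)
p' = p + 1/20·F = (0.2462,-8.9279)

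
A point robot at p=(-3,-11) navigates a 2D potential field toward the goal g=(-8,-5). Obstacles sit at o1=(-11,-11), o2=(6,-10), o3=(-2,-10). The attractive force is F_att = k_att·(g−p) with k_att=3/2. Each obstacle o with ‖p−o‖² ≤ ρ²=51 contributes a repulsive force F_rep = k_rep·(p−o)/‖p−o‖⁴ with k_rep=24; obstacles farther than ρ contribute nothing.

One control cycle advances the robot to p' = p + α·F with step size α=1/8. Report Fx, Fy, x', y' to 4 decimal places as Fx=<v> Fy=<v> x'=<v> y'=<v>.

F_att = 3/2·(g−p) = 3/2·(-5,6) = (-7.5000,9.0000)
o1: d²=64 > ρ²=51 → inactive
o2: d²=82 > ρ²=51 → inactive
o3: d²=2 ≤ ρ²=51; F_rep = 24·(-1,-1)/2² = (-6.0000,-6.0000)
F = F_att + ΣF_rep = (-13.5000,3.0000)
p' = p + 1/8·F = (-4.6875,-10.6250)

Fx=-13.5000 Fy=3.0000 x'=-4.6875 y'=-10.6250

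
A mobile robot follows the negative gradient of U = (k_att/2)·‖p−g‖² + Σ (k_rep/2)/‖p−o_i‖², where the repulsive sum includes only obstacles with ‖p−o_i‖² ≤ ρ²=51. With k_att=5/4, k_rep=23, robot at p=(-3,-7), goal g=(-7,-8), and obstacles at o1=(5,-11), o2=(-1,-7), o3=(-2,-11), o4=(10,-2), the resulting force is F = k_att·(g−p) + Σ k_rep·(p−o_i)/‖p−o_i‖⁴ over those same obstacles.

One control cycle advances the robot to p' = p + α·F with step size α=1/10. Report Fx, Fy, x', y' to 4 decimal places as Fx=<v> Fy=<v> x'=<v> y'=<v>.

Fx=-7.9546 Fy=-0.9317 x'=-3.7955 y'=-7.0932

F_att = 5/4·(g−p) = 5/4·(-4,-1) = (-5.0000,-1.2500)
o1: d²=80 > ρ²=51 → inactive
o2: d²=4 ≤ ρ²=51; F_rep = 23·(-2,0)/4² = (-2.8750,0.0000)
o3: d²=17 ≤ ρ²=51; F_rep = 23·(-1,4)/17² = (-0.0796,0.3183)
o4: d²=194 > ρ²=51 → inactive
F = F_att + ΣF_rep = (-7.9546,-0.9317)
p' = p + 1/10·F = (-3.7955,-7.0932)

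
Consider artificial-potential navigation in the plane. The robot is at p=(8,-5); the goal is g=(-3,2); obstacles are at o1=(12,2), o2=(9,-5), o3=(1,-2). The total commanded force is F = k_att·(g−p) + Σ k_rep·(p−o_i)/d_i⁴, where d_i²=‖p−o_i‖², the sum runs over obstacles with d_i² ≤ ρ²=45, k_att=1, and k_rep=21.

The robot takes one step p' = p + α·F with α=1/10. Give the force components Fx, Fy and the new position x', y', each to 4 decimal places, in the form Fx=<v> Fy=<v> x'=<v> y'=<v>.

Fx=-32.0000 Fy=7.0000 x'=4.8000 y'=-4.3000

F_att = 1·(g−p) = 1·(-11,7) = (-11.0000,7.0000)
o1: d²=65 > ρ²=45 → inactive
o2: d²=1 ≤ ρ²=45; F_rep = 21·(-1,0)/1² = (-21.0000,0.0000)
o3: d²=58 > ρ²=45 → inactive
F = F_att + ΣF_rep = (-32.0000,7.0000)
p' = p + 1/10·F = (4.8000,-4.3000)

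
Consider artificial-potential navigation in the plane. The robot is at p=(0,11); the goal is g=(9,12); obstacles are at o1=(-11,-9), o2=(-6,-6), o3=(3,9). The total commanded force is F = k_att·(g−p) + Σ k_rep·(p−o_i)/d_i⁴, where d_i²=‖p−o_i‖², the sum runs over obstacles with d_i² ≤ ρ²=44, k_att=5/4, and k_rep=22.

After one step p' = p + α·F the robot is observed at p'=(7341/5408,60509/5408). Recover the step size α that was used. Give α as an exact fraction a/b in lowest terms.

F_att = 5/4·(g−p) = 5/4·(9,1) = (11.2500,1.2500)
o1: d²=521 > ρ²=44 → inactive
o2: d²=325 > ρ²=44 → inactive
o3: d²=13 ≤ ρ²=44; F_rep = 22·(-3,2)/13² = (-0.3905,0.2604)
F = F_att + ΣF_rep = (10.8595,1.5104)
Δp = p'−p = (1.3574,0.1888); α = Δx/Fx = (7341/5408) / (7341/676) = 1/8
check: Δy/Fy = (1021/5408) / (1021/676) = 1/8 ✓

α = 1/8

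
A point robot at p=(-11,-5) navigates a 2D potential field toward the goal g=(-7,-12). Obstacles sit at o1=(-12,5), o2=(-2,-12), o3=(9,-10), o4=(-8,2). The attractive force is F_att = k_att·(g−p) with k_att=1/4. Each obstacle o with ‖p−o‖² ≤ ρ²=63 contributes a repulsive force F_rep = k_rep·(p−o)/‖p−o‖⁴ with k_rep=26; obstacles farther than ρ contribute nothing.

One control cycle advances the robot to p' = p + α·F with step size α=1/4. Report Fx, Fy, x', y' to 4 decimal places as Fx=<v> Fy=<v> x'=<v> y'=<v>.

F_att = 1/4·(g−p) = 1/4·(4,-7) = (1.0000,-1.7500)
o1: d²=101 > ρ²=63 → inactive
o2: d²=130 > ρ²=63 → inactive
o3: d²=425 > ρ²=63 → inactive
o4: d²=58 ≤ ρ²=63; F_rep = 26·(-3,-7)/58² = (-0.0232,-0.0541)
F = F_att + ΣF_rep = (0.9768,-1.8041)
p' = p + 1/4·F = (-10.7558,-5.4510)

Fx=0.9768 Fy=-1.8041 x'=-10.7558 y'=-5.4510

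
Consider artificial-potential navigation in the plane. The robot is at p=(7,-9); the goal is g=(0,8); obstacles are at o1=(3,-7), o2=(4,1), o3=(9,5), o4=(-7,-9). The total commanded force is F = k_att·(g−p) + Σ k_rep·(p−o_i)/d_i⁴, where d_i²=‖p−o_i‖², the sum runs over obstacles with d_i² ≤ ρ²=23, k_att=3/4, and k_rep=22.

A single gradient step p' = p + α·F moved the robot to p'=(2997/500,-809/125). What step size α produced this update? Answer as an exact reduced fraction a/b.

α = 1/5

F_att = 3/4·(g−p) = 3/4·(-7,17) = (-5.2500,12.7500)
o1: d²=20 ≤ ρ²=23; F_rep = 22·(4,-2)/20² = (0.2200,-0.1100)
o2: d²=109 > ρ²=23 → inactive
o3: d²=200 > ρ²=23 → inactive
o4: d²=196 > ρ²=23 → inactive
F = F_att + ΣF_rep = (-5.0300,12.6400)
Δp = p'−p = (-1.0060,2.5280); α = Δx/Fx = (-503/500) / (-503/100) = 1/5
check: Δy/Fy = (316/125) / (316/25) = 1/5 ✓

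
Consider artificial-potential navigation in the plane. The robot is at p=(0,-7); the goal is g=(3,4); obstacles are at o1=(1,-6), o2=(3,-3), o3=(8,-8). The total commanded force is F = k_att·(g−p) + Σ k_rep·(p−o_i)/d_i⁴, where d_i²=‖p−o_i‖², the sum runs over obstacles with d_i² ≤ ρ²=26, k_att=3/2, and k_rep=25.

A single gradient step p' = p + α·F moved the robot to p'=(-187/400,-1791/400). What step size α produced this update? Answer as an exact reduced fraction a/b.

F_att = 3/2·(g−p) = 3/2·(3,11) = (4.5000,16.5000)
o1: d²=2 ≤ ρ²=26; F_rep = 25·(-1,-1)/2² = (-6.2500,-6.2500)
o2: d²=25 ≤ ρ²=26; F_rep = 25·(-3,-4)/25² = (-0.1200,-0.1600)
o3: d²=65 > ρ²=26 → inactive
F = F_att + ΣF_rep = (-1.8700,10.0900)
Δp = p'−p = (-0.4675,2.5225); α = Δx/Fx = (-187/400) / (-187/100) = 1/4
check: Δy/Fy = (1009/400) / (1009/100) = 1/4 ✓

α = 1/4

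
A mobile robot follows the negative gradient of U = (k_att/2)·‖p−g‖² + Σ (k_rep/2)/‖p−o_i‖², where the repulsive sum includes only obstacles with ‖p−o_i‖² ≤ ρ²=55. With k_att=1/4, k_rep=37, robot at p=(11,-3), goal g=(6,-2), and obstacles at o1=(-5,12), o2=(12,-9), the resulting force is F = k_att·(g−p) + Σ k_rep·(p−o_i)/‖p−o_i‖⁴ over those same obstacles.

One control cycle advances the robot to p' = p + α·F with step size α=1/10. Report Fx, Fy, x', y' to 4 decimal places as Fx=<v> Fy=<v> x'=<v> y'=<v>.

F_att = 1/4·(g−p) = 1/4·(-5,1) = (-1.2500,0.2500)
o1: d²=481 > ρ²=55 → inactive
o2: d²=37 ≤ ρ²=55; F_rep = 37·(-1,6)/37² = (-0.0270,0.1622)
F = F_att + ΣF_rep = (-1.2770,0.4122)
p' = p + 1/10·F = (10.8723,-2.9588)

Fx=-1.2770 Fy=0.4122 x'=10.8723 y'=-2.9588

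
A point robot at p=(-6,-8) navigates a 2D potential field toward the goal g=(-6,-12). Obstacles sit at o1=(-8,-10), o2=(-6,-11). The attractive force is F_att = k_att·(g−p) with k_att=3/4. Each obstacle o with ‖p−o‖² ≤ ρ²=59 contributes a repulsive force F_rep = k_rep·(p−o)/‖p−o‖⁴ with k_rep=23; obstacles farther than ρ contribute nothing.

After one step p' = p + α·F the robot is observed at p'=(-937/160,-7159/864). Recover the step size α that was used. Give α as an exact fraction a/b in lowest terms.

α = 1/5

F_att = 3/4·(g−p) = 3/4·(0,-4) = (0.0000,-3.0000)
o1: d²=8 ≤ ρ²=59; F_rep = 23·(2,2)/8² = (0.7188,0.7188)
o2: d²=9 ≤ ρ²=59; F_rep = 23·(0,3)/9² = (0.0000,0.8519)
F = F_att + ΣF_rep = (0.7188,-1.4294)
Δp = p'−p = (0.1437,-0.2859); α = Δx/Fx = (23/160) / (23/32) = 1/5
check: Δy/Fy = (-247/864) / (-1235/864) = 1/5 ✓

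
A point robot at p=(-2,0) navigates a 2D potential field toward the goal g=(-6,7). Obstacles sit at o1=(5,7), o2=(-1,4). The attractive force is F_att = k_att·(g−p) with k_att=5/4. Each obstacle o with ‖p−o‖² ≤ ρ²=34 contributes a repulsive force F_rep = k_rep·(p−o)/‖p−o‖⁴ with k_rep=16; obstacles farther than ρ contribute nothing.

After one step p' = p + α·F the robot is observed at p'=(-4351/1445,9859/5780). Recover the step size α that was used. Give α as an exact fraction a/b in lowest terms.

α = 1/5

F_att = 5/4·(g−p) = 5/4·(-4,7) = (-5.0000,8.7500)
o1: d²=98 > ρ²=34 → inactive
o2: d²=17 ≤ ρ²=34; F_rep = 16·(-1,-4)/17² = (-0.0554,-0.2215)
F = F_att + ΣF_rep = (-5.0554,8.5285)
Δp = p'−p = (-1.0111,1.7057); α = Δx/Fx = (-1461/1445) / (-1461/289) = 1/5
check: Δy/Fy = (9859/5780) / (9859/1156) = 1/5 ✓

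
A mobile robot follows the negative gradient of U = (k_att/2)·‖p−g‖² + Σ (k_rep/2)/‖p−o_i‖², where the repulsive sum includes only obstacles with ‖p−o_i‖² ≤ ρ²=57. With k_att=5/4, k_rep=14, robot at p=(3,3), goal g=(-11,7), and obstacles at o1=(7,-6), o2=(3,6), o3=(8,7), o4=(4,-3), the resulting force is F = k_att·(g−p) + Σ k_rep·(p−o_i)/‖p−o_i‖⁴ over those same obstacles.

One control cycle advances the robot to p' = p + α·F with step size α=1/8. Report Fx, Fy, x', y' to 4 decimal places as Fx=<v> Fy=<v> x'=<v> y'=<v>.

Fx=-17.5519 Fy=4.5095 x'=0.8060 y'=3.5637

F_att = 5/4·(g−p) = 5/4·(-14,4) = (-17.5000,5.0000)
o1: d²=97 > ρ²=57 → inactive
o2: d²=9 ≤ ρ²=57; F_rep = 14·(0,-3)/9² = (0.0000,-0.5185)
o3: d²=41 ≤ ρ²=57; F_rep = 14·(-5,-4)/41² = (-0.0416,-0.0333)
o4: d²=37 ≤ ρ²=57; F_rep = 14·(-1,6)/37² = (-0.0102,0.0614)
F = F_att + ΣF_rep = (-17.5519,4.5095)
p' = p + 1/8·F = (0.8060,3.5637)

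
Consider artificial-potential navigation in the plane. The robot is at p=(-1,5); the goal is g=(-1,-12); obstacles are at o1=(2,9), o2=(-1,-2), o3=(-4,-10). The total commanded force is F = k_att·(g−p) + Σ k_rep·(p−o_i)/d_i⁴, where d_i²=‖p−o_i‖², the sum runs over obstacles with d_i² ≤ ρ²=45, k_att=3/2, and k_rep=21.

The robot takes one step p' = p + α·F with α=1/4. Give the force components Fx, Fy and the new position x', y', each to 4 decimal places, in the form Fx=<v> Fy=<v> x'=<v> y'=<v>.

Fx=-0.1008 Fy=-25.6344 x'=-1.0252 y'=-1.4086

F_att = 3/2·(g−p) = 3/2·(0,-17) = (0.0000,-25.5000)
o1: d²=25 ≤ ρ²=45; F_rep = 21·(-3,-4)/25² = (-0.1008,-0.1344)
o2: d²=49 > ρ²=45 → inactive
o3: d²=234 > ρ²=45 → inactive
F = F_att + ΣF_rep = (-0.1008,-25.6344)
p' = p + 1/4·F = (-1.0252,-1.4086)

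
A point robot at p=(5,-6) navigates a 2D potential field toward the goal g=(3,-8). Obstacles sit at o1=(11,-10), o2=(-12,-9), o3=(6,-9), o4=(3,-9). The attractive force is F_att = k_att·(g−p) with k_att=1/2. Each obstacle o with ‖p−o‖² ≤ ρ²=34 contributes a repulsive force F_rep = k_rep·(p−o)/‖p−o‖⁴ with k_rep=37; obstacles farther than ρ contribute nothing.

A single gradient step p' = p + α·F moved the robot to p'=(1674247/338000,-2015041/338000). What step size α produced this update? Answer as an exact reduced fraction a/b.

F_att = 1/2·(g−p) = 1/2·(-2,-2) = (-1.0000,-1.0000)
o1: d²=52 > ρ²=34 → inactive
o2: d²=298 > ρ²=34 → inactive
o3: d²=10 ≤ ρ²=34; F_rep = 37·(-1,3)/10² = (-0.3700,1.1100)
o4: d²=13 ≤ ρ²=34; F_rep = 37·(2,3)/13² = (0.4379,0.6568)
F = F_att + ΣF_rep = (-0.9321,0.7668)
Δp = p'−p = (-0.0466,0.0383); α = Δx/Fx = (-15753/338000) / (-15753/16900) = 1/20
check: Δy/Fy = (12959/338000) / (12959/16900) = 1/20 ✓

α = 1/20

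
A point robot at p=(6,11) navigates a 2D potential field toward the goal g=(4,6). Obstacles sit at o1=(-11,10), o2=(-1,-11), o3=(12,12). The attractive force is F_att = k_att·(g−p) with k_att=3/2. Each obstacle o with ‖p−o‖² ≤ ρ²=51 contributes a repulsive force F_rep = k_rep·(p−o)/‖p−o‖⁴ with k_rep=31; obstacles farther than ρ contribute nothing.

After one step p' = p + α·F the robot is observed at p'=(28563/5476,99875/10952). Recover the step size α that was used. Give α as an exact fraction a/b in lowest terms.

F_att = 3/2·(g−p) = 3/2·(-2,-5) = (-3.0000,-7.5000)
o1: d²=290 > ρ²=51 → inactive
o2: d²=533 > ρ²=51 → inactive
o3: d²=37 ≤ ρ²=51; F_rep = 31·(-6,-1)/37² = (-0.1359,-0.0226)
F = F_att + ΣF_rep = (-3.1359,-7.5226)
Δp = p'−p = (-0.7840,-1.8807); α = Δx/Fx = (-4293/5476) / (-4293/1369) = 1/4
check: Δy/Fy = (-20597/10952) / (-20597/2738) = 1/4 ✓

α = 1/4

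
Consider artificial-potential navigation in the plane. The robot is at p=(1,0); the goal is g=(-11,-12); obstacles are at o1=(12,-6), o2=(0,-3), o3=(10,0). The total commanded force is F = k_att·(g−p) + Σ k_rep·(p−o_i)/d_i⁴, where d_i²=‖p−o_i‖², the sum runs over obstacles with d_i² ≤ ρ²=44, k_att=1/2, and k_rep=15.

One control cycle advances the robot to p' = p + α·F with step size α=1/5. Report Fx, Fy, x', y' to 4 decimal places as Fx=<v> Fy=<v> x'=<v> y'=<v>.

F_att = 1/2·(g−p) = 1/2·(-12,-12) = (-6.0000,-6.0000)
o1: d²=157 > ρ²=44 → inactive
o2: d²=10 ≤ ρ²=44; F_rep = 15·(1,3)/10² = (0.1500,0.4500)
o3: d²=81 > ρ²=44 → inactive
F = F_att + ΣF_rep = (-5.8500,-5.5500)
p' = p + 1/5·F = (-0.1700,-1.1100)

Fx=-5.8500 Fy=-5.5500 x'=-0.1700 y'=-1.1100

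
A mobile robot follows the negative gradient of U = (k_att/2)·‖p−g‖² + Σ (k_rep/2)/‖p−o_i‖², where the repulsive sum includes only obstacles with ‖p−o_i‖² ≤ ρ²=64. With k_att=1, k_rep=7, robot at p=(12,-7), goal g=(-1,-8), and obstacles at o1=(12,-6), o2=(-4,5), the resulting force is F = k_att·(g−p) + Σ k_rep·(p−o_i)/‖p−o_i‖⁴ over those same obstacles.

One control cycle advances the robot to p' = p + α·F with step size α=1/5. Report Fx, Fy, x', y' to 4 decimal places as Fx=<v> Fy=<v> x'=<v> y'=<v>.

F_att = 1·(g−p) = 1·(-13,-1) = (-13.0000,-1.0000)
o1: d²=1 ≤ ρ²=64; F_rep = 7·(0,-1)/1² = (0.0000,-7.0000)
o2: d²=400 > ρ²=64 → inactive
F = F_att + ΣF_rep = (-13.0000,-8.0000)
p' = p + 1/5·F = (9.4000,-8.6000)

Fx=-13.0000 Fy=-8.0000 x'=9.4000 y'=-8.6000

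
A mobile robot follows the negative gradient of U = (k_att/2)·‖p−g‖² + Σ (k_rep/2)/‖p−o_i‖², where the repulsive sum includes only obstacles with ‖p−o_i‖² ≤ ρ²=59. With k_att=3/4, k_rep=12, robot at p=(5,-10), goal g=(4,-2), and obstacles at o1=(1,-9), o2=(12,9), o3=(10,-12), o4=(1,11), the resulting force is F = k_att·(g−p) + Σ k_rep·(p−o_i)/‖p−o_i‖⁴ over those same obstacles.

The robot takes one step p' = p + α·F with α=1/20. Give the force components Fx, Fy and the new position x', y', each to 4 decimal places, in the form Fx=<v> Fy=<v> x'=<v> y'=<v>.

F_att = 3/4·(g−p) = 3/4·(-1,8) = (-0.7500,6.0000)
o1: d²=17 ≤ ρ²=59; F_rep = 12·(4,-1)/17² = (0.1661,-0.0415)
o2: d²=410 > ρ²=59 → inactive
o3: d²=29 ≤ ρ²=59; F_rep = 12·(-5,2)/29² = (-0.0713,0.0285)
o4: d²=457 > ρ²=59 → inactive
F = F_att + ΣF_rep = (-0.6553,5.9870)
p' = p + 1/20·F = (4.9672,-9.7006)

Fx=-0.6553 Fy=5.9870 x'=4.9672 y'=-9.7006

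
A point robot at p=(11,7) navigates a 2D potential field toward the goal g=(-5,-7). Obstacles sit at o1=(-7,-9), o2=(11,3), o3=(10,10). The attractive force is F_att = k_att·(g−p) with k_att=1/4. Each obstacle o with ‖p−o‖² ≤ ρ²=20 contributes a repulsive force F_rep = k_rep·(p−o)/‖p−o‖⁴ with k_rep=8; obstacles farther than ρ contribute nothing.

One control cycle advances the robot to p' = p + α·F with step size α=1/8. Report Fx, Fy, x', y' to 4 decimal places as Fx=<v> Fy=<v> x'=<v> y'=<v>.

F_att = 1/4·(g−p) = 1/4·(-16,-14) = (-4.0000,-3.5000)
o1: d²=580 > ρ²=20 → inactive
o2: d²=16 ≤ ρ²=20; F_rep = 8·(0,4)/16² = (0.0000,0.1250)
o3: d²=10 ≤ ρ²=20; F_rep = 8·(1,-3)/10² = (0.0800,-0.2400)
F = F_att + ΣF_rep = (-3.9200,-3.6150)
p' = p + 1/8·F = (10.5100,6.5481)

Fx=-3.9200 Fy=-3.6150 x'=10.5100 y'=6.5481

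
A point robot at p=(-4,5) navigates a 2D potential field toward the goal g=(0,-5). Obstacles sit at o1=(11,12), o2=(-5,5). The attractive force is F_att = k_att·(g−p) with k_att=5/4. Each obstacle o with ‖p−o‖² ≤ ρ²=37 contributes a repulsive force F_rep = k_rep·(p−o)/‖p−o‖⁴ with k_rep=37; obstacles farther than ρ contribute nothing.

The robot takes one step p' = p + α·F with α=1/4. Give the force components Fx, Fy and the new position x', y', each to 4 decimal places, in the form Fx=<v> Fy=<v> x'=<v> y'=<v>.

F_att = 5/4·(g−p) = 5/4·(4,-10) = (5.0000,-12.5000)
o1: d²=274 > ρ²=37 → inactive
o2: d²=1 ≤ ρ²=37; F_rep = 37·(1,0)/1² = (37.0000,0.0000)
F = F_att + ΣF_rep = (42.0000,-12.5000)
p' = p + 1/4·F = (6.5000,1.8750)

Fx=42.0000 Fy=-12.5000 x'=6.5000 y'=1.8750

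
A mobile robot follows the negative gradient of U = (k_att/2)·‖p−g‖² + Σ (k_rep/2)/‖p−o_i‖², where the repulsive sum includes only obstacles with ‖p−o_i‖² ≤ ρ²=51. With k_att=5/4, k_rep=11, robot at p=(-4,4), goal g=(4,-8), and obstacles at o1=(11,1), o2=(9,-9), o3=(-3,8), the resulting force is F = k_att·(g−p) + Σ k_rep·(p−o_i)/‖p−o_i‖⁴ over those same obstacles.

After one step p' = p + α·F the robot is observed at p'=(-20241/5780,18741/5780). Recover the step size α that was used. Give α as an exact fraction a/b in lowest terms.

F_att = 5/4·(g−p) = 5/4·(8,-12) = (10.0000,-15.0000)
o1: d²=234 > ρ²=51 → inactive
o2: d²=338 > ρ²=51 → inactive
o3: d²=17 ≤ ρ²=51; F_rep = 11·(-1,-4)/17² = (-0.0381,-0.1522)
F = F_att + ΣF_rep = (9.9619,-15.1522)
Δp = p'−p = (0.4981,-0.7576); α = Δx/Fx = (2879/5780) / (2879/289) = 1/20
check: Δy/Fy = (-4379/5780) / (-4379/289) = 1/20 ✓

α = 1/20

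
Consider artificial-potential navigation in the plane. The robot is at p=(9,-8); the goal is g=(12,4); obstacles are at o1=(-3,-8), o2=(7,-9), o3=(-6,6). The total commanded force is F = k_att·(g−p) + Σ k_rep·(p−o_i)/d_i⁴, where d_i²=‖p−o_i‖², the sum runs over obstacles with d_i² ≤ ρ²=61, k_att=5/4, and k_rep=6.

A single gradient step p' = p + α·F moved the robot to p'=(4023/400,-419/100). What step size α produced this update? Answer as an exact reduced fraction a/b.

α = 1/4

F_att = 5/4·(g−p) = 5/4·(3,12) = (3.7500,15.0000)
o1: d²=144 > ρ²=61 → inactive
o2: d²=5 ≤ ρ²=61; F_rep = 6·(2,1)/5² = (0.4800,0.2400)
o3: d²=421 > ρ²=61 → inactive
F = F_att + ΣF_rep = (4.2300,15.2400)
Δp = p'−p = (1.0575,3.8100); α = Δx/Fx = (423/400) / (423/100) = 1/4
check: Δy/Fy = (381/100) / (381/25) = 1/4 ✓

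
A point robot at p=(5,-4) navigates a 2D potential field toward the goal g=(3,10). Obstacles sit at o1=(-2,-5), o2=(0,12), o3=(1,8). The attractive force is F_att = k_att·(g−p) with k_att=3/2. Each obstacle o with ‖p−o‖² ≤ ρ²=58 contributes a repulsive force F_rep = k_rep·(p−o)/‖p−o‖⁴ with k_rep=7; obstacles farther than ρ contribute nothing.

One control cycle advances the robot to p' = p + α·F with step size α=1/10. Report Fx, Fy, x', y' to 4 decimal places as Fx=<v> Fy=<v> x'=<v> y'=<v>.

F_att = 3/2·(g−p) = 3/2·(-2,14) = (-3.0000,21.0000)
o1: d²=50 ≤ ρ²=58; F_rep = 7·(7,1)/50² = (0.0196,0.0028)
o2: d²=281 > ρ²=58 → inactive
o3: d²=160 > ρ²=58 → inactive
F = F_att + ΣF_rep = (-2.9804,21.0028)
p' = p + 1/10·F = (4.7020,-1.8997)

Fx=-2.9804 Fy=21.0028 x'=4.7020 y'=-1.8997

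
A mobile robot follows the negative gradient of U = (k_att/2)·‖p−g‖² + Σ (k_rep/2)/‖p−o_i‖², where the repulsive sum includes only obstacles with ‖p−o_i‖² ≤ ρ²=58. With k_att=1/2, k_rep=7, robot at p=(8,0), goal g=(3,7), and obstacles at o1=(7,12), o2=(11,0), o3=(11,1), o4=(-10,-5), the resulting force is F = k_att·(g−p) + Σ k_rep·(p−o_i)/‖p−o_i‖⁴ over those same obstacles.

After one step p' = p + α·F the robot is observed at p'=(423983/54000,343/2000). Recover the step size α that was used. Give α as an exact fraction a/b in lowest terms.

F_att = 1/2·(g−p) = 1/2·(-5,7) = (-2.5000,3.5000)
o1: d²=145 > ρ²=58 → inactive
o2: d²=9 ≤ ρ²=58; F_rep = 7·(-3,0)/9² = (-0.2593,0.0000)
o3: d²=10 ≤ ρ²=58; F_rep = 7·(-3,-1)/10² = (-0.2100,-0.0700)
o4: d²=349 > ρ²=58 → inactive
F = F_att + ΣF_rep = (-2.9693,3.4300)
Δp = p'−p = (-0.1485,0.1715); α = Δx/Fx = (-8017/54000) / (-8017/2700) = 1/20
check: Δy/Fy = (343/2000) / (343/100) = 1/20 ✓

α = 1/20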